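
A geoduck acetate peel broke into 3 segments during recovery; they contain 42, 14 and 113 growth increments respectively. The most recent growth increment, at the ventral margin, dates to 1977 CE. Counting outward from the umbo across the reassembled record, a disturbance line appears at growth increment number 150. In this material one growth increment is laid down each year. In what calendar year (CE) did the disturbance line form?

Total growth increments = 42 + 14 + 113 = 169.
Between growth increment 150 and the ventral margin there are 169 − 150 = 19 growth increments.
1977 − 19 = 1958 CE.

1958 CE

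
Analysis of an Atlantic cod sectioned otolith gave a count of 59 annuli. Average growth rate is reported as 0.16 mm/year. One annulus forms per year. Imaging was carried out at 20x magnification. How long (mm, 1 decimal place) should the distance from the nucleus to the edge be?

59 years of growth are recorded.
59 years at 0.16 mm/year gives 0.16 × 59 = 9.4 mm.

9.4 mm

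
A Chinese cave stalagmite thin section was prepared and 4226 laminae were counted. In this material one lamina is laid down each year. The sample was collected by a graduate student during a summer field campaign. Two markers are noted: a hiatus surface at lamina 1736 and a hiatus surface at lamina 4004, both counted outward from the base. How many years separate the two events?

2268 yr

Separation: 4004 − 1736 = 2268 laminae.
That is 2268 years at one lamina per year.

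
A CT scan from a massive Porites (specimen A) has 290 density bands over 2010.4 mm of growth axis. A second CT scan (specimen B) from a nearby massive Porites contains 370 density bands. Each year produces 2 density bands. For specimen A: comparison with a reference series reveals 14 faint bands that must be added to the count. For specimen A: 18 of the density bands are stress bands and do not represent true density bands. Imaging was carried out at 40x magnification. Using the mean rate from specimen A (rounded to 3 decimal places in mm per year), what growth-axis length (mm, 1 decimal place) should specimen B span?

2600.9 mm

Specimen A: correcting the raw count gives 290 − 18 + 14 = 286 true density bands.
Specimen A: 286 density bands at 2 per year is 286 / 2 = 143 years.
A: Mean rate = 2010.4 mm / 143 years ≈ 14.059 mm/yr.
Specimen B: 370 density bands at 2 per year is 370 / 2 = 185 years. Length of B = 14.059 × 185 = 2600.9 mm.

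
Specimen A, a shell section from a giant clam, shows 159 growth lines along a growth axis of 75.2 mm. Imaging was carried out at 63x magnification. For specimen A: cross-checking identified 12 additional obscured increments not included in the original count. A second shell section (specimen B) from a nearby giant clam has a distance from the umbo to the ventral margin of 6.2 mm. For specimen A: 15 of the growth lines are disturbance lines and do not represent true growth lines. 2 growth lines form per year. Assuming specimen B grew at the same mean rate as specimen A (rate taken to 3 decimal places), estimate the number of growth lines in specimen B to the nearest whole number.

Specimen A: correcting the raw count gives 159 − 15 + 12 = 156 true growth lines.
Specimen A: with 2 growth lines per year, 156 / 2 = 78 years.
A: Mean rate = 75.2 mm / 78 years ≈ 0.964 mm per year.
B spans 6.2 / 0.964 = 6.43 years; at 2 growth lines per year that is 6.43 × 2 ≈ 13 growth lines.

13 growth lines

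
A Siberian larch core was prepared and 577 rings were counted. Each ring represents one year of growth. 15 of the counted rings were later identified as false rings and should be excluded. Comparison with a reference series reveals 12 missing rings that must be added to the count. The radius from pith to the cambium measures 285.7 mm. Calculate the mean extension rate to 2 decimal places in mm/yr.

0.50 mm/yr

Correcting the raw count gives 577 − 15 + 12 = 574 true rings.
Extension rate ≈ 285.7 / 574 = 0.50 mm/yr.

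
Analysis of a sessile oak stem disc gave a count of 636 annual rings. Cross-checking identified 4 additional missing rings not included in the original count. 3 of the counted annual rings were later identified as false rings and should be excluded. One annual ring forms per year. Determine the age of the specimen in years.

Adjusted count: 636 − 3 + 4 = 637 annual rings.
With a one-to-one annual ring periodicity this is 637 years.

637 years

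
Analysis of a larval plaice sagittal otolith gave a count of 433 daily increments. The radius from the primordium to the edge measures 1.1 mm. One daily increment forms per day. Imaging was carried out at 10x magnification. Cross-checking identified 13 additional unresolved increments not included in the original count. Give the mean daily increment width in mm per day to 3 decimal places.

After corrections the count is 433 + 13 = 446 daily increments.
Extension rate ≈ 1.1 / 446 = 0.002 mm per day.

0.002 mm per day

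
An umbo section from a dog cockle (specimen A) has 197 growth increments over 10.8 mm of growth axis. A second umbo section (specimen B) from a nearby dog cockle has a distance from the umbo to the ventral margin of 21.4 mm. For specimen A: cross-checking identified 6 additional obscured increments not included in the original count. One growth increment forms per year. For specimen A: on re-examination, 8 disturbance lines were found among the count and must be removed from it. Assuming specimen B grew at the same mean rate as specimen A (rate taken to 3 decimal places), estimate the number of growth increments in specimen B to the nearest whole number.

389 growth increments

Specimen A: correcting the raw count gives 197 − 8 + 6 = 195 true growth increments.
A: Extension rate ≈ 10.8 / 195 = 0.055 mm per year.
Specimen B: 21.4 mm / 0.055 mm per year = 389.09 years ≈ 389 growth increments.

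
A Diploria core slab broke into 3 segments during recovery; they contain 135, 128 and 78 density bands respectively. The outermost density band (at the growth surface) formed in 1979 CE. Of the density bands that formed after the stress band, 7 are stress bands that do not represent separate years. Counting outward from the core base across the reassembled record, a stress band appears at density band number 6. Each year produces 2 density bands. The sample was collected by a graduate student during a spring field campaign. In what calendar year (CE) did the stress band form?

1815 CE

Total density bands = 135 + 128 + 78 = 341.
The stress band sits at density band 6 from the core base, so 341 − 6 = 335 density bands formed after it.
335 − 7 false = 328 true density bands after the stress band.
328 density bands at 2 per year is 328 / 2 = 164 years.
Counting back 164 years from 1979 CE places the stress band in 1979 − 164 = 1815 CE.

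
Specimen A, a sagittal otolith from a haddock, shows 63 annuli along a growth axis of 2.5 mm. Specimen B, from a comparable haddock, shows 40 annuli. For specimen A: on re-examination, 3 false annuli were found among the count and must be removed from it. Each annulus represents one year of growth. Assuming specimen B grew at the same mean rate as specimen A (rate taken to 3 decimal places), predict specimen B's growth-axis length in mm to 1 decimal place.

Specimen A: true annulus count = 63 − 3 = 60.
A: Mean rate = 2.5 mm / 60 years ≈ 0.042 mm/year.
For B, 0.042 mm/year × 40 years = 1.7 mm.

1.7 mm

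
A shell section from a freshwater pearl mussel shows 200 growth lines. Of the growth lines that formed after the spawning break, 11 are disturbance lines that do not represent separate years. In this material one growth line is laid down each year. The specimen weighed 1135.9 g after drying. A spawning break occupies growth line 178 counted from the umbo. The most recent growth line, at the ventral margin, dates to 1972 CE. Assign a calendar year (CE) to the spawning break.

200 − 178 = 22 growth lines lie beyond the spawning break toward the ventral margin.
22 − 11 false = 11 true growth lines after the spawning break.
The growth line at the ventral margin is 1972 CE, so the spawning break dates to 1972 − 11 = 1961 CE.

1961 CE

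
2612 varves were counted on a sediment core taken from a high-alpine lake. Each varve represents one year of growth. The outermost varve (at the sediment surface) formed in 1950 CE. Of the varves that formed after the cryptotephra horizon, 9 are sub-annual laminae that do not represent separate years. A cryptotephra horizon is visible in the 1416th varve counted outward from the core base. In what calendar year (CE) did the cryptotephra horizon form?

Between varve 1416 and the sediment surface there are 2612 − 1416 = 1196 varves.
Excluding 9 false varves: 1196 − 9 = 1187.
The varve at the sediment surface is 1950 CE, so the cryptotephra horizon dates to 1950 − 1187 = 763 CE.

763 CE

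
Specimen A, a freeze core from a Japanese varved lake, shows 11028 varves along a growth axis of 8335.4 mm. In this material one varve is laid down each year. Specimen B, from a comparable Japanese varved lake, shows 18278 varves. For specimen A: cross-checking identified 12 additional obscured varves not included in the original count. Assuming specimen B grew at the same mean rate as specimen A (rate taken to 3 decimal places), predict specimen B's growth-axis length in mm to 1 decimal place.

13799.9 mm

Specimen A: true varve count = 11028 + 12 = 11040.
A: 8335.4 mm over 11040 years gives 8335.4 / 11040 ≈ 0.755 mm/yr.
Length of B = 0.755 × 18278 = 13799.9 mm.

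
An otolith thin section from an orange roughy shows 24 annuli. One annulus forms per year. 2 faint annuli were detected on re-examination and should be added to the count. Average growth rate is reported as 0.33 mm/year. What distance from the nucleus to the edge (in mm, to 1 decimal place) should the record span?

8.6 mm

After corrections the count is 24 + 2 = 26 annuli.
Predicted length = 0.33 mm/year × 26 years = 8.6 mm.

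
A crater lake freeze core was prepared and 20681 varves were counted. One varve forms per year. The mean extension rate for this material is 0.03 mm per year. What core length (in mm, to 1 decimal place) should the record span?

620.4 mm

20681 years of growth are recorded.
Predicted length = 0.03 mm/year × 20681 years = 620.4 mm.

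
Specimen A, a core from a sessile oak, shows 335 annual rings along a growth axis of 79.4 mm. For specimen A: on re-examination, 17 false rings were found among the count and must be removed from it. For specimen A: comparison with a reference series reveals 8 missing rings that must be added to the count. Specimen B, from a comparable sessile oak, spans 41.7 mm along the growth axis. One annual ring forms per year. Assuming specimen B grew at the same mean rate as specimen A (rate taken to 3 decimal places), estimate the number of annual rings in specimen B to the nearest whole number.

171 annual rings

Specimen A: true annual ring count = 335 − 17 + 8 = 326.
A: Mean rate = 79.4 mm / 326 years ≈ 0.244 mm/year.
B spans 41.7 / 0.244 = 170.90 years ≈ 171 annual rings.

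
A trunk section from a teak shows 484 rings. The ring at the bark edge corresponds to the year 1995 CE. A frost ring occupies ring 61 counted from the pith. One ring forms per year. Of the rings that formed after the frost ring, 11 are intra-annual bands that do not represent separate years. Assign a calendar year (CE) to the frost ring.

The frost ring sits at ring 61 from the pith, so 484 − 61 = 423 rings formed after it.
423 − 11 false = 412 true rings after the frost ring.
The ring at the bark edge is 1995 CE, so the frost ring dates to 1995 − 412 = 1583 CE.

1583 CE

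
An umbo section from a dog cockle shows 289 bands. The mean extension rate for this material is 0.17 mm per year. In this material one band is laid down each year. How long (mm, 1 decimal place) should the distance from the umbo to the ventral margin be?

49.1 mm

The record spans 289 years at 0.17 mm per year.
Predicted length = 0.17 mm/year × 289 years = 49.1 mm.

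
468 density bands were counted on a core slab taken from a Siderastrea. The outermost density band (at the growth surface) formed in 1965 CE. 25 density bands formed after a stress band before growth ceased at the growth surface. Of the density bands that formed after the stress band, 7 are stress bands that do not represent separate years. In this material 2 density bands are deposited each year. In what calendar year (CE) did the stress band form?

25 density bands formed after the stress band.
Excluding 7 false density bands: 25 − 7 = 18.
Dividing by 2 density bands per year: 18 / 2 = 9 years.
1965 − 9 = 1956 CE.

1956 CE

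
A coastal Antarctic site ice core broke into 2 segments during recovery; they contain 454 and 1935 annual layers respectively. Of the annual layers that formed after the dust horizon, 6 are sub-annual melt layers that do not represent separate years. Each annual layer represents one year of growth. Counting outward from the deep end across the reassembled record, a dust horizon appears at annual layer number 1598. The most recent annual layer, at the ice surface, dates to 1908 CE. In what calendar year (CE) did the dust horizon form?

Total annual layers = 454 + 1935 = 2389.
2389 − 1598 = 791 annual layers lie beyond the dust horizon toward the ice surface.
Excluding 6 false annual layers: 791 − 6 = 785.
Counting back 785 years from 1908 CE places the dust horizon in 1908 − 785 = 1123 CE.

1123 CE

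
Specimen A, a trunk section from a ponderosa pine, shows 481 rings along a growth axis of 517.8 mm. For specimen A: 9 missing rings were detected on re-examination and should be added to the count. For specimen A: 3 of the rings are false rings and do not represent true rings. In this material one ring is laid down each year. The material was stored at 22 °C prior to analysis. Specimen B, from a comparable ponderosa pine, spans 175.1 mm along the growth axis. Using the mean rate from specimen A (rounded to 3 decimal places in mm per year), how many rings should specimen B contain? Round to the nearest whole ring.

165 rings

Specimen A: adjusted count: 481 − 3 + 9 = 487 rings.
A: 517.8 mm over 487 years gives 517.8 / 487 ≈ 1.063 mm per year.
Specimen B: 175.1 mm / 1.063 mm per year = 164.72 years ≈ 165 rings.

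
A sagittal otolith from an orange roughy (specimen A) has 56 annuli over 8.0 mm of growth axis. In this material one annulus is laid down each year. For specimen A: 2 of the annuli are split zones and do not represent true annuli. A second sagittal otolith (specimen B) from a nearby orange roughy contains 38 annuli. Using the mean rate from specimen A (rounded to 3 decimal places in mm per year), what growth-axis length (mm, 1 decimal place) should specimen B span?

Specimen A: adjusted count: 56 − 2 = 54 annuli.
A: Extension rate ≈ 8.0 / 54 = 0.148 mm/year.
For B, 0.148 mm/year × 38 years = 5.6 mm.

5.6 mm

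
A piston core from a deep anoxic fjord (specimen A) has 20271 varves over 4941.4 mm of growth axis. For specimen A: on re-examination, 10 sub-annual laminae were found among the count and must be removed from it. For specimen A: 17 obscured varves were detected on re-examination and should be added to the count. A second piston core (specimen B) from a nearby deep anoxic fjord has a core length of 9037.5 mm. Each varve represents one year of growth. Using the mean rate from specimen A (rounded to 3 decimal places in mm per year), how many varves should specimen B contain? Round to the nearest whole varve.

Specimen A: adjusted count: 20271 − 10 + 17 = 20278 varves.
A: Extension rate ≈ 4941.4 / 20278 = 0.244 mm/year.
For B, 9037.5 / 0.244 = 37038.93 years ≈ 37039 varves.

37039 varves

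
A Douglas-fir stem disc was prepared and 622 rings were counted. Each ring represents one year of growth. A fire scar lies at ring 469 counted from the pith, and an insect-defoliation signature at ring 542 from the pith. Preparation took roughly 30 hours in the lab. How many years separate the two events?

Separation: 542 − 469 = 73 rings.
That is 73 years at one ring per year.

73 years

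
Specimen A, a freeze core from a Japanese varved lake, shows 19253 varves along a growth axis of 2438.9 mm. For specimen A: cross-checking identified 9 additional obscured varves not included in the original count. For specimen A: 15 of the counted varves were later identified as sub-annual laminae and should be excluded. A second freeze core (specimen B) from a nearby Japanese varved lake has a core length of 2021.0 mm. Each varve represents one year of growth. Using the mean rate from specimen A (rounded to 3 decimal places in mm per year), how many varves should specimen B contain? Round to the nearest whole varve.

Specimen A: adjusted count: 19253 − 15 + 9 = 19247 varves.
A: Mean rate = 2438.9 mm / 19247 years ≈ 0.127 mm/year.
For B, 2021.0 / 0.127 = 15913.39 years ≈ 15913 varves.

15913 varves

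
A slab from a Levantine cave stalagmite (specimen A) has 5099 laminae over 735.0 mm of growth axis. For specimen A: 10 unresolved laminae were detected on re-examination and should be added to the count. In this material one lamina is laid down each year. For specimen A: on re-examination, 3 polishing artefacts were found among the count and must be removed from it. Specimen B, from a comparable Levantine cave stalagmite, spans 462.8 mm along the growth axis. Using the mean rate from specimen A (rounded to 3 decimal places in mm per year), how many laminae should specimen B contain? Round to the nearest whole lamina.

Specimen A: after corrections the count is 5099 − 3 + 10 = 5106 laminae.
A: Mean rate = 735.0 mm / 5106 years ≈ 0.144 mm per year.
Specimen B: 462.8 mm / 0.144 mm per year = 3213.89 years ≈ 3214 laminae.

3214 laminae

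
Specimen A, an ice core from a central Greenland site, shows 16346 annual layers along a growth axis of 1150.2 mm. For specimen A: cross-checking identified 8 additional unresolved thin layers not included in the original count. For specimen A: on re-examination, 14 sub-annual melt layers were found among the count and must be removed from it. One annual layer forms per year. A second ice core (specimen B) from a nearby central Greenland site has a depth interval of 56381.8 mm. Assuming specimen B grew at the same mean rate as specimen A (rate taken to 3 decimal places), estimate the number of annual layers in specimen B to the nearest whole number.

Specimen A: after corrections the count is 16346 − 14 + 8 = 16340 annual layers.
A: Extension rate ≈ 1150.2 / 16340 = 0.070 mm per year.
B spans 56381.8 / 0.070 = 805454.29 years ≈ 805454 annual layers.

805454 annual layers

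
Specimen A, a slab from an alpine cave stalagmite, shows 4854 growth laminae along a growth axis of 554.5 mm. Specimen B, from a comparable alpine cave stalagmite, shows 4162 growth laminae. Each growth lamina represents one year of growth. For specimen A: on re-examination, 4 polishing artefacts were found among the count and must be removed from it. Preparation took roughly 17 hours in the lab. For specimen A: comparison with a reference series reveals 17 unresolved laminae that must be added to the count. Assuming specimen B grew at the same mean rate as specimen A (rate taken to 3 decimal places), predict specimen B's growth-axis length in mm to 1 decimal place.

Specimen A: after corrections the count is 4854 − 4 + 17 = 4867 growth laminae.
A: Mean rate = 554.5 mm / 4867 years ≈ 0.114 mm per year.
B's length ≈ 0.114 × 4162 = 474.5 mm.

474.5 mm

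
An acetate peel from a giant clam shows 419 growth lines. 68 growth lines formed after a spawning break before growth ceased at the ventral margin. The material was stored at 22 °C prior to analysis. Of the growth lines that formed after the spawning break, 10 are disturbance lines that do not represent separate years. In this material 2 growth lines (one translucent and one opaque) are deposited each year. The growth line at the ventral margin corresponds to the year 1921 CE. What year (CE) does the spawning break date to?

68 growth lines formed after the spawning break.
68 − 10 false = 58 true growth lines after the spawning break.
With 2 growth lines per year, 58 / 2 = 29 years.
1921 − 29 = 1892 CE.

1892 CE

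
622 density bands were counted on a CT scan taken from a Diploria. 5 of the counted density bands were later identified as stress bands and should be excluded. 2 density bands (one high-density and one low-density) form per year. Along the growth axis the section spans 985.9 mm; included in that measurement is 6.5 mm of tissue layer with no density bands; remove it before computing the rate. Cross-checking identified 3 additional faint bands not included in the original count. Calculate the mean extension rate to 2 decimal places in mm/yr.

3.16 mm/yr

After corrections the count is 622 − 5 + 3 = 620 density bands.
620 density bands at 2 per year is 620 / 2 = 310 years.
Net length = 985.9 − 6.5 = 979.4 mm.
979.4 mm over 310 years gives 979.4 / 310 ≈ 3.16 mm/yr.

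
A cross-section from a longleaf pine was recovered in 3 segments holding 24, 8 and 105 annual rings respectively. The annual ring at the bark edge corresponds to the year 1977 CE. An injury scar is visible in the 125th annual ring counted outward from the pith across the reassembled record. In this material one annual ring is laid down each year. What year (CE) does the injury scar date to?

1965 CE

Total annual rings = 24 + 8 + 105 = 137.
The injury scar sits at annual ring 125 from the pith, so 137 − 125 = 12 annual rings formed after it.
Counting back 12 years from 1977 CE places the injury scar in 1977 − 12 = 1965 CE.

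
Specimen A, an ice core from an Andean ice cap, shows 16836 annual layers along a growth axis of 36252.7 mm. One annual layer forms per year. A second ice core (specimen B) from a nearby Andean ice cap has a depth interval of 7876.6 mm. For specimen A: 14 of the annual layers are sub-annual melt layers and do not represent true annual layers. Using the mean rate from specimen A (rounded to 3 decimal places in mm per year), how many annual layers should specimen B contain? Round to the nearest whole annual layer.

3655 annual layers

Specimen A: correcting the raw count gives 16836 − 14 = 16822 true annual layers.
A: Extension rate ≈ 36252.7 / 16822 = 2.155 mm/year.
For B, 7876.6 / 2.155 = 3655.03 years ≈ 3655 annual layers.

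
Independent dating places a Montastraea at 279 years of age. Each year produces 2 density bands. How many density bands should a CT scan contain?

558 density bands

With 2 density bands per year, 279 years would produce 279 × 2 = 558 density bands.
So 558 density bands should be present.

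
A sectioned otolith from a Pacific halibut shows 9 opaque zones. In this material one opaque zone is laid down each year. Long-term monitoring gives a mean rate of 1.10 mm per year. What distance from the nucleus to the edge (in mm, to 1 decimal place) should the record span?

The record spans 9 years at 1.10 mm per year.
9 years at 1.10 mm/year gives 1.10 × 9 = 9.9 mm.

9.9 mm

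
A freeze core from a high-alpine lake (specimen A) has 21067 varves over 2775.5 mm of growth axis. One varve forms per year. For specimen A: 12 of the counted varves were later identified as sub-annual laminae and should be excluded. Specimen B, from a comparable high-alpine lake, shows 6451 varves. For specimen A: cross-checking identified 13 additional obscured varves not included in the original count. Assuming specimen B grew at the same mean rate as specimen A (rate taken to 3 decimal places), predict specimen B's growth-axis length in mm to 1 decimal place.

Specimen A: after corrections the count is 21067 − 12 + 13 = 21068 varves.
A: Mean rate = 2775.5 mm / 21068 years ≈ 0.132 mm per year.
Length of B = 0.132 × 6451 = 851.5 mm.

851.5 mm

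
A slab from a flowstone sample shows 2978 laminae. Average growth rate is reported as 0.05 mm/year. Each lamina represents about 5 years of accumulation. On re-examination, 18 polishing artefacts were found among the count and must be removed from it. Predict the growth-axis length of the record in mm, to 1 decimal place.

Correcting the raw count gives 2978 − 18 = 2960 true laminae.
2960 laminae at 5 years each span 2960 × 5 = 14800 years.
Length ≈ 0.05 × 14800 = 740.0 mm.

740.0 mm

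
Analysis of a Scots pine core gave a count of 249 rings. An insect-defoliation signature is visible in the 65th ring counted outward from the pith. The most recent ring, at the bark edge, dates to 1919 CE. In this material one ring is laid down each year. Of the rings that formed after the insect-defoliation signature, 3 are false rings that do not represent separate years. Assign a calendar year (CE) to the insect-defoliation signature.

249 − 65 = 184 rings lie beyond the insect-defoliation signature toward the bark edge.
Excluding 3 false rings: 184 − 3 = 181.
1919 − 181 = 1738 CE.

1738 CE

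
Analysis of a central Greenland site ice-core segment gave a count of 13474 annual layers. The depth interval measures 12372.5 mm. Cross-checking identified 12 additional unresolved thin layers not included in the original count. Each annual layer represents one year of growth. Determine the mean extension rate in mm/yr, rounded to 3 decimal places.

0.917 mm/yr

Correcting the raw count gives 13474 + 12 = 13486 true annual layers.
12372.5 mm over 13486 years gives 12372.5 / 13486 ≈ 0.917 mm/yr.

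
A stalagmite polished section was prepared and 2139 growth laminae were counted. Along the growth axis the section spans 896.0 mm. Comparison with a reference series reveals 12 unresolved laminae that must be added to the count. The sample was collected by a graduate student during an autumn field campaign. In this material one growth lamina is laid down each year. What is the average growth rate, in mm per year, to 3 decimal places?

True growth lamina count = 2139 + 12 = 2151.
896.0 mm over 2151 years gives 896.0 / 2151 ≈ 0.417 mm per year.

0.417 mm per year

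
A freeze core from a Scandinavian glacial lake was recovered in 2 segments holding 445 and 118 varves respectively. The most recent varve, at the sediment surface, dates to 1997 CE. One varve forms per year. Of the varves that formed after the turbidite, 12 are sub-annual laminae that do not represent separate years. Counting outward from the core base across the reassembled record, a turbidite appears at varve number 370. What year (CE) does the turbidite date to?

Total varves = 445 + 118 = 563.
Between varve 370 and the sediment surface there are 563 − 370 = 193 varves.
Excluding 12 false varves: 193 − 12 = 181.
The varve at the sediment surface is 1997 CE, so the turbidite dates to 1997 − 181 = 1816 CE.

1816 CE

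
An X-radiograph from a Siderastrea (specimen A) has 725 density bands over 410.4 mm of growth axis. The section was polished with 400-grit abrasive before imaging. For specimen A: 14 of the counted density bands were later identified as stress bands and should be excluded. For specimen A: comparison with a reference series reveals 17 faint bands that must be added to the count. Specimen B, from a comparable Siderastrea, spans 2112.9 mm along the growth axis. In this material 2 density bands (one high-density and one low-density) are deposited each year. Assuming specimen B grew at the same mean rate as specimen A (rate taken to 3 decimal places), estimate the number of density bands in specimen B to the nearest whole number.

3750 density bands

Specimen A: true density band count = 725 − 14 + 17 = 728.
Specimen A: with 2 density bands per year, 728 / 2 = 364 years.
A: Mean rate = 410.4 mm / 364 years ≈ 1.127 mm/yr.
Specimen B: 2112.9 mm / 1.127 mm per year = 1874.80 years; at 2 density bands per year that is 1874.80 × 2 ≈ 3750 density bands.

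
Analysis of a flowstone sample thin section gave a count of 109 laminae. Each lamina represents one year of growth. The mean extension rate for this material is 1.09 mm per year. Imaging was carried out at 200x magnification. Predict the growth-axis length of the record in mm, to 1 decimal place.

118.8 mm

109 years of growth are recorded.
Predicted length = 1.09 mm/year × 109 years = 118.8 mm.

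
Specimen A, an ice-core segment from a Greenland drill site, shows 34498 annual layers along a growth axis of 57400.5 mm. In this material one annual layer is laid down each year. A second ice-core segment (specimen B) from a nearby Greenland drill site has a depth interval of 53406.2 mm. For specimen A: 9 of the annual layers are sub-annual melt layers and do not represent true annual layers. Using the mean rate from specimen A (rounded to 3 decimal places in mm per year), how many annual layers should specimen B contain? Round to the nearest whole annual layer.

Specimen A: correcting the raw count gives 34498 − 9 = 34489 true annual layers.
A: Mean rate = 57400.5 mm / 34489 years ≈ 1.664 mm/year.
Specimen B: 53406.2 mm / 1.664 mm per year = 32095.07 years ≈ 32095 annual layers.

32095 annual layers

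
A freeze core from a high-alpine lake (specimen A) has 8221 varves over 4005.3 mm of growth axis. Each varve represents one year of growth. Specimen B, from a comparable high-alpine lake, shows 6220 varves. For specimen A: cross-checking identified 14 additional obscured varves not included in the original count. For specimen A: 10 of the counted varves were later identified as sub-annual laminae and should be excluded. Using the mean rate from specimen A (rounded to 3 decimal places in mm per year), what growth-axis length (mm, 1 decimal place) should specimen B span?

Specimen A: true varve count = 8221 − 10 + 14 = 8225.
A: Extension rate ≈ 4005.3 / 8225 = 0.487 mm/year.
For B, 0.487 mm/year × 6220 years = 3029.1 mm.

3029.1 mm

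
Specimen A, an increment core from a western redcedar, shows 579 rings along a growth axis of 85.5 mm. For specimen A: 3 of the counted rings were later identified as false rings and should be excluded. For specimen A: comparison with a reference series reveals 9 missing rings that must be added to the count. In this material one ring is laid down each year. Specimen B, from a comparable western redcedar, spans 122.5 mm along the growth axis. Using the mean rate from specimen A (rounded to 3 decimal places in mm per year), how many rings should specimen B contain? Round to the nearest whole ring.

839 rings

Specimen A: after corrections the count is 579 − 3 + 9 = 585 rings.
A: 85.5 mm over 585 years gives 85.5 / 585 ≈ 0.146 mm per year.
Specimen B: 122.5 mm / 0.146 mm per year = 839.04 years ≈ 839 rings.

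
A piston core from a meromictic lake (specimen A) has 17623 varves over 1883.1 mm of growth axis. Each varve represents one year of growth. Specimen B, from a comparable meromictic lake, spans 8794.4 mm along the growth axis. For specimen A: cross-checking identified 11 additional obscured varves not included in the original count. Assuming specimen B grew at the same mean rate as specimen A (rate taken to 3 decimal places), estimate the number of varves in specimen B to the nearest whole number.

Specimen A: adjusted count: 17623 + 11 = 17634 varves.
A: Mean rate = 1883.1 mm / 17634 years ≈ 0.107 mm/year.
B spans 8794.4 / 0.107 = 82190.65 years ≈ 82191 varves.

82191 varves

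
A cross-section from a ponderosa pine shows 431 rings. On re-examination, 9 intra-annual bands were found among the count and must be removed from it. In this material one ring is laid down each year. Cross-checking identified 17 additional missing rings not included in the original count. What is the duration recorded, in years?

After corrections the count is 431 − 9 + 17 = 439 rings.
With a one-to-one ring periodicity this is 439 years.

439 yr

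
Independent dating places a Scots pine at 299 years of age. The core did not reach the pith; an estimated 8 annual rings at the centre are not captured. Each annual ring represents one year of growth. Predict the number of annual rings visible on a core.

291 annual rings

One annual ring per year gives 299 annual rings over 299 years.
Subtracting the 8 annual rings not captured gives 299 − 8 = 291 annual rings in the record.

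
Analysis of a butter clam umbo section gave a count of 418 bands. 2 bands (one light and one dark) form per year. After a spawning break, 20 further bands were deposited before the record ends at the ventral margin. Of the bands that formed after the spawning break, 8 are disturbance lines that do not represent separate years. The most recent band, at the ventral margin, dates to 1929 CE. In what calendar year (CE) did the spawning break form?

There are 20 bands younger than the spawning break.
20 − 8 false = 12 true bands after the spawning break.
12 bands at 2 per year is 12 / 2 = 6 years.
1929 − 6 = 1923 CE.

1923 CE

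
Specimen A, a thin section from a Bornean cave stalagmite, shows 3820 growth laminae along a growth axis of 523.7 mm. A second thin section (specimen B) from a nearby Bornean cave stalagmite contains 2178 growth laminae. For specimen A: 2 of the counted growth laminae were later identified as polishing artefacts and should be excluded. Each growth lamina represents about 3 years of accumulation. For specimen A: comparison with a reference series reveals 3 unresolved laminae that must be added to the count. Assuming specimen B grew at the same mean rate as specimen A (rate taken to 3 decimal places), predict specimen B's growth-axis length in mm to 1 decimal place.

Specimen A: true growth lamina count = 3820 − 2 + 3 = 3821.
Specimen A: at 3 years per growth lamina, 3821 × 3 = 11463 years.
A: Extension rate ≈ 523.7 / 11463 = 0.046 mm/yr.
Specimen B: at 3 years per growth lamina, 2178 × 3 = 6534 years. B's length ≈ 0.046 × 6534 = 300.6 mm.

300.6 mm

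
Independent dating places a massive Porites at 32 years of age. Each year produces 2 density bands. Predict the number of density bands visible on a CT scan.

With 2 density bands per year, 32 years would produce 32 × 2 = 64 density bands.
So 64 density bands should be present.

64 density bands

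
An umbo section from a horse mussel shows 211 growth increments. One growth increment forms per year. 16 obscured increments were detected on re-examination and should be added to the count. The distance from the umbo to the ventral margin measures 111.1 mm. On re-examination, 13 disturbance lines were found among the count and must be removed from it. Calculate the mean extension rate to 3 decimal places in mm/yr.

Correcting the raw count gives 211 − 13 + 16 = 214 true growth increments.
111.1 mm over 214 years gives 111.1 / 214 ≈ 0.519 mm/yr.

0.519 mm/yr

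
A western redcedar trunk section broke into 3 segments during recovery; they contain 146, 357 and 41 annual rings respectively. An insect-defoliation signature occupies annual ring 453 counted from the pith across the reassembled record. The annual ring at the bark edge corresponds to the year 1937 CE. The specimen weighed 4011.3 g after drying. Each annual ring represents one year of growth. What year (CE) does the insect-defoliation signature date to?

Total annual rings = 146 + 357 + 41 = 544.
The insect-defoliation signature sits at annual ring 453 from the pith, so 544 − 453 = 91 annual rings formed after it.
The annual ring at the bark edge is 1937 CE, so the insect-defoliation signature dates to 1937 − 91 = 1846 CE.

1846 CE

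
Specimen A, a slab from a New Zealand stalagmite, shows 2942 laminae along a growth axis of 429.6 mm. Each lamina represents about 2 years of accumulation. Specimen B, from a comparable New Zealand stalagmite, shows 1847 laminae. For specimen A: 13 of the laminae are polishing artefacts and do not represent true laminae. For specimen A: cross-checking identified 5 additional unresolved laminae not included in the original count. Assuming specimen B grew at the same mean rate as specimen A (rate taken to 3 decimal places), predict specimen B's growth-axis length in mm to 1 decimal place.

Specimen A: adjusted count: 2942 − 13 + 5 = 2934 laminae.
Specimen A: at 2 years per lamina, 2934 × 2 = 5868 years.
A: Mean rate = 429.6 mm / 5868 years ≈ 0.073 mm per year.
Specimen B: 1847 laminae at 2 years each span 1847 × 2 = 3694 years. For B, 0.073 mm/year × 3694 years = 269.7 mm.

269.7 mm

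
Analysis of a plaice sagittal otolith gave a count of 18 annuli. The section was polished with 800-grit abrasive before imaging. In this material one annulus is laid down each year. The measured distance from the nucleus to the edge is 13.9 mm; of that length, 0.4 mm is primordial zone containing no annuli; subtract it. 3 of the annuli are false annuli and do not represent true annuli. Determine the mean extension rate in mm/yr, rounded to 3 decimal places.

Correcting the raw count gives 18 − 3 = 15 true annuli.
Removing the 0.4 mm offcut leaves 13.9 − 0.4 = 13.5 mm.
Extension rate ≈ 13.5 / 15 = 0.900 mm/yr.

0.900 mm/yr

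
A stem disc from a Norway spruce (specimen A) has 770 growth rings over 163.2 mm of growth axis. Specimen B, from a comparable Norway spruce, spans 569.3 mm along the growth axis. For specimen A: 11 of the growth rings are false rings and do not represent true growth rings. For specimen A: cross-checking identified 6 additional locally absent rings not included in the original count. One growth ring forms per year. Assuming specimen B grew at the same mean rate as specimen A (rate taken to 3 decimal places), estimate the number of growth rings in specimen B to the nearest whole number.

Specimen A: correcting the raw count gives 770 − 11 + 6 = 765 true growth rings.
A: Mean rate = 163.2 mm / 765 years ≈ 0.213 mm per year.
Specimen B: 569.3 mm / 0.213 mm per year = 2672.77 years ≈ 2673 growth rings.

2673 growth rings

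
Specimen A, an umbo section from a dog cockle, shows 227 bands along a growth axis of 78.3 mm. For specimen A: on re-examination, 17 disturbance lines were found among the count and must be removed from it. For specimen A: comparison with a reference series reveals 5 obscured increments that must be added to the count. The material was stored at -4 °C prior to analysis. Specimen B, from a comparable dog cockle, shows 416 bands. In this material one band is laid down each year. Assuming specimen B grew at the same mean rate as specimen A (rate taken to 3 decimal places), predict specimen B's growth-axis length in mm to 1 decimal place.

Specimen A: after corrections the count is 227 − 17 + 5 = 215 bands.
A: Mean rate = 78.3 mm / 215 years ≈ 0.364 mm/yr.
Length of B = 0.364 × 416 = 151.4 mm.

151.4 mm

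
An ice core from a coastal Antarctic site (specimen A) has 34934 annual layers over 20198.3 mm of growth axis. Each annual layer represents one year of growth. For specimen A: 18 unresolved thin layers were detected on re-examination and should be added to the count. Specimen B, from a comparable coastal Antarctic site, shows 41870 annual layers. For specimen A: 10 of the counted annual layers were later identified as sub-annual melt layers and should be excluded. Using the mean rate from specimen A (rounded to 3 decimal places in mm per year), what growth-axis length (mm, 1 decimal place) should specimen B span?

Specimen A: correcting the raw count gives 34934 − 10 + 18 = 34942 true annual layers.
A: Extension rate ≈ 20198.3 / 34942 = 0.578 mm per year.
For B, 0.578 mm/year × 41870 years = 24200.9 mm.

24200.9 mm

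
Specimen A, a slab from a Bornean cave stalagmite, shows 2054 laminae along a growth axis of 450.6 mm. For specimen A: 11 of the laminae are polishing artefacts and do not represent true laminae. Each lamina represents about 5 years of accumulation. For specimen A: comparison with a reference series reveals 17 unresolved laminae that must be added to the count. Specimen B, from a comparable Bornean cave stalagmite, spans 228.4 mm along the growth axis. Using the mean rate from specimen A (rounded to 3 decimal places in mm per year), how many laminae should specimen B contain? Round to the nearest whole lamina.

Specimen A: after corrections the count is 2054 − 11 + 17 = 2060 laminae.
Specimen A: 2060 laminae at 5 years each span 2060 × 5 = 10300 years.
A: 450.6 mm over 10300 years gives 450.6 / 10300 ≈ 0.044 mm/year.
Specimen B: 228.4 mm / 0.044 mm per year = 5190.91 years; at 5 years per lamina that is 5190.91 / 5 ≈ 1038 laminae.

1038 laminae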